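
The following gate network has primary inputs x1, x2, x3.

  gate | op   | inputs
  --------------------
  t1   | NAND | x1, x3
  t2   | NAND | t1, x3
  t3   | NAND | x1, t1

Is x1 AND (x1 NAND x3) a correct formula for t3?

t1 = x1 NAND x3
t3 = x1 NAND t1 = x1 NAND (x1 NAND x3)
At x1=0, x2=0, x3=0: circuit gives 1, formula gives 0.

No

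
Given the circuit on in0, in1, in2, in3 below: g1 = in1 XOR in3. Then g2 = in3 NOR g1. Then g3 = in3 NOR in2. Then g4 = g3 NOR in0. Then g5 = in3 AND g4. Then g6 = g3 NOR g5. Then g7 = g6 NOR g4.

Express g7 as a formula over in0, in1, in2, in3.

((in3 NOR in2) NOR (in3 AND ((in3 NOR in2) NOR in0))) NOR ((in3 NOR in2) NOR in0)

g3 = in3 NOR in2
g4 = g3 NOR in0 = (in3 NOR in2) NOR in0
g5 = in3 AND g4 = in3 AND ((in3 NOR in2) NOR in0)
g6 = g3 NOR g5 = (in3 NOR in2) NOR (in3 AND ((in3 NOR in2) NOR in0))
g7 = g6 NOR g4 = ((in3 NOR in2) NOR (in3 AND ((in3 NOR in2) NOR in0))) NOR ((in3 NOR in2) NOR in0)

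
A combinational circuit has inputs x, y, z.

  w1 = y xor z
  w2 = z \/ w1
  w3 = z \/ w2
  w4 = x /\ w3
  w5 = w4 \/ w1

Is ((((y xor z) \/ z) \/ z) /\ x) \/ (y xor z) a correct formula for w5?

Yes

w1 = y xor z
w2 = z \/ w1 = z \/ (y xor z)
w3 = z \/ w2 = z \/ (z \/ (y xor z))
w4 = x /\ w3 = x /\ (z \/ (z \/ (y xor z)))
w5 = w4 \/ w1 = (x /\ (z \/ (z \/ (y xor z)))) \/ (y xor z)
At x=0, y=0, z=0: circuit gives 0, formula gives 0.
At x=0, y=0, z=1: circuit gives 1, formula gives 1.
Agrees on all 8 inputs.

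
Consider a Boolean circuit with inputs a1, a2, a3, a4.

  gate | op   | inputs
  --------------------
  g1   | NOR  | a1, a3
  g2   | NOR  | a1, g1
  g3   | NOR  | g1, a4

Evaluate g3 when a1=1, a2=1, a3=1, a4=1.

0

g1 = 1 NOR 1 = 0
g3 = 0 NOR 1 = 0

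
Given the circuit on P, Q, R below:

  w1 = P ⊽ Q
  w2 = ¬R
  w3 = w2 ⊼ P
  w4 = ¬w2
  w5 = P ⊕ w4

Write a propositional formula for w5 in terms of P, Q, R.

w2 = ¬R
w4 = ¬w2 = ¬¬R
w5 = P ⊕ w4 = P ⊕ ¬¬R

P ⊕ ¬¬R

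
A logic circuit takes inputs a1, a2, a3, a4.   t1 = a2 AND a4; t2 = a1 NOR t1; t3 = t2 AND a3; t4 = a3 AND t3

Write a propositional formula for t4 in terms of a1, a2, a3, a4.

a3 AND ((a1 NOR (a2 AND a4)) AND a3)

t1 = a2 AND a4
t2 = a1 NOR t1 = a1 NOR (a2 AND a4)
t3 = t2 AND a3 = (a1 NOR (a2 AND a4)) AND a3
t4 = a3 AND t3 = a3 AND ((a1 NOR (a2 AND a4)) AND a3)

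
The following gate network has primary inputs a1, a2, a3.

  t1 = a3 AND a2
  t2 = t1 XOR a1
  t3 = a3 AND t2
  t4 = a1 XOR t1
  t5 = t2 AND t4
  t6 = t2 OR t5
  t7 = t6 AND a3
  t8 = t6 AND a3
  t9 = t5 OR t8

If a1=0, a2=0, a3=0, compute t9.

0

t1 = 0 AND 0 = 0
t2 = 0 XOR 0 = 0
t4 = 0 XOR 0 = 0
t5 = 0 AND 0 = 0
t6 = 0 OR 0 = 0
t8 = 0 AND 0 = 0
t9 = 0 OR 0 = 0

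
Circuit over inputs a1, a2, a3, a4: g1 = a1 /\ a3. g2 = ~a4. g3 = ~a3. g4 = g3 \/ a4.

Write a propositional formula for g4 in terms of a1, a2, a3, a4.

g3 = ~a3
g4 = g3 \/ a4 = ~a3 \/ a4

~a3 \/ a4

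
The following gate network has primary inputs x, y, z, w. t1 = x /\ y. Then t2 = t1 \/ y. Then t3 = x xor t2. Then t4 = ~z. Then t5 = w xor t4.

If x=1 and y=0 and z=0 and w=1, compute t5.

0

t4 = ~0 = 1
t5 = 1 xor 1 = 0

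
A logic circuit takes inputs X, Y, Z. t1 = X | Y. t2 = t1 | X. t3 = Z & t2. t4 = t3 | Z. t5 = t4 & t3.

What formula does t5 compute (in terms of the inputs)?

((Z & ((X | Y) | X)) | Z) & (Z & ((X | Y) | X))

t1 = X | Y
t2 = t1 | X = (X | Y) | X
t3 = Z & t2 = Z & ((X | Y) | X)
t4 = t3 | Z = (Z & ((X | Y) | X)) | Z
t5 = t4 & t3 = ((Z & ((X | Y) | X)) | Z) & (Z & ((X | Y) | X))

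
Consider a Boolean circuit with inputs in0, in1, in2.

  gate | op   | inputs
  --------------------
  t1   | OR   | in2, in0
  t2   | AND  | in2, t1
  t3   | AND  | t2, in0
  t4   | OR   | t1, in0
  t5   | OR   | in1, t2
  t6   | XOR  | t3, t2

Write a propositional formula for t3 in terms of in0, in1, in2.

t1 = in2 OR in0
t2 = in2 AND t1 = in2 AND (in2 OR in0)
t3 = t2 AND in0 = (in2 AND (in2 OR in0)) AND in0

(in2 AND (in2 OR in0)) AND in0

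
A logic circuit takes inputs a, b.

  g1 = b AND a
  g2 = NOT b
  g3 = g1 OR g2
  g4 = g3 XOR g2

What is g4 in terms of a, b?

g1 = b AND a
g2 = NOT b
g3 = g1 OR g2 = (b AND a) OR NOT b
g4 = g3 XOR g2 = ((b AND a) OR NOT b) XOR NOT b

((b AND a) OR NOT b) XOR NOT b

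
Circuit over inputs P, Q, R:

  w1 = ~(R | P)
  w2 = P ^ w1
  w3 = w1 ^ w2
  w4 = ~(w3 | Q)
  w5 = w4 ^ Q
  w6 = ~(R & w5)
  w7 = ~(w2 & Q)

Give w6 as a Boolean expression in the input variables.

~(R & ((~(((~(R | P)) ^ (P ^ (~(R | P)))) | Q)) ^ Q))

w1 = ~(R | P)
w2 = P ^ w1 = P ^ (~(R | P))
w3 = w1 ^ w2 = (~(R | P)) ^ (P ^ (~(R | P)))
w4 = ~(w3 | Q) = ~(((~(R | P)) ^ (P ^ (~(R | P)))) | Q)
w5 = w4 ^ Q = (~(((~(R | P)) ^ (P ^ (~(R | P)))) | Q)) ^ Q
w6 = ~(R & w5) = ~(R & ((~(((~(R | P)) ^ (P ^ (~(R | P)))) | Q)) ^ Q))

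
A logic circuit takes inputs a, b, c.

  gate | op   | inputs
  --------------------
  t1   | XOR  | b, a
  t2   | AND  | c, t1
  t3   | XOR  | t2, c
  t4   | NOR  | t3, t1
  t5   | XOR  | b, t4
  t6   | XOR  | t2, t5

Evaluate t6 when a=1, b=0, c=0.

0

t1 = 0 XOR 1 = 1
t2 = 0 AND 1 = 0
t3 = 0 XOR 0 = 0
t4 = 0 NOR 1 = 0
t5 = 0 XOR 0 = 0
t6 = 0 XOR 0 = 0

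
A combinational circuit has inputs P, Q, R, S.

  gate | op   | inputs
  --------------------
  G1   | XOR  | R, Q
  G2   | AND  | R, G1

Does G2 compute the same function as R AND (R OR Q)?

G1 = R XOR Q
G2 = R AND G1 = R AND (R XOR Q)
At P=0, Q=1, R=1, S=0: circuit gives 0, formula gives 1.

No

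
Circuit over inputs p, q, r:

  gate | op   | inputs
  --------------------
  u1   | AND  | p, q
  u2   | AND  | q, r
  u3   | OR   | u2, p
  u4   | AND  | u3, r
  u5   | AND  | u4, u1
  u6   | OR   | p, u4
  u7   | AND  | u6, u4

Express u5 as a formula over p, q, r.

(((q AND r) OR p) AND r) AND (p AND q)

u1 = p AND q
u2 = q AND r
u3 = u2 OR p = (q AND r) OR p
u4 = u3 AND r = ((q AND r) OR p) AND r
u5 = u4 AND u1 = (((q AND r) OR p) AND r) AND (p AND q)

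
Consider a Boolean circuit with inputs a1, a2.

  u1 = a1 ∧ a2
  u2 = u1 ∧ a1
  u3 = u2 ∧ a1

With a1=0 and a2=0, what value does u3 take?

0

u1 = 0 ∧ 0 = 0
u2 = 0 ∧ 0 = 0
u3 = 0 ∧ 0 = 0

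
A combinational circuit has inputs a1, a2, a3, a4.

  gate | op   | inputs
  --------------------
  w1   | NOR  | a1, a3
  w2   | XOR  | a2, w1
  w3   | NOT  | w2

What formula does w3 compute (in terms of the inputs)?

NOT (a2 XOR (a1 NOR a3))

w1 = a1 NOR a3
w2 = a2 XOR w1 = a2 XOR (a1 NOR a3)
w3 = NOT w2 = NOT (a2 XOR (a1 NOR a3))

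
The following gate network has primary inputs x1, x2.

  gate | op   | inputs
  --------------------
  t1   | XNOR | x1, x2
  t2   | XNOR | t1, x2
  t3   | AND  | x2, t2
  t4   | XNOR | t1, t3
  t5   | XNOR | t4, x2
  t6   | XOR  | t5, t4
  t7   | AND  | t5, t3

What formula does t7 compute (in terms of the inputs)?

(((x1 XNOR x2) XNOR (x2 AND ((x1 XNOR x2) XNOR x2))) XNOR x2) AND (x2 AND ((x1 XNOR x2) XNOR x2))

t1 = x1 XNOR x2
t2 = t1 XNOR x2 = (x1 XNOR x2) XNOR x2
t3 = x2 AND t2 = x2 AND ((x1 XNOR x2) XNOR x2)
t4 = t1 XNOR t3 = (x1 XNOR x2) XNOR (x2 AND ((x1 XNOR x2) XNOR x2))
t5 = t4 XNOR x2 = ((x1 XNOR x2) XNOR (x2 AND ((x1 XNOR x2) XNOR x2))) XNOR x2
t7 = t5 AND t3 = (((x1 XNOR x2) XNOR (x2 AND ((x1 XNOR x2) XNOR x2))) XNOR x2) AND (x2 AND ((x1 XNOR x2) XNOR x2))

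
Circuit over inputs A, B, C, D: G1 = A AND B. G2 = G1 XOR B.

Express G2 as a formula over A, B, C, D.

G1 = A AND B
G2 = G1 XOR B = (A AND B) XOR B

(A AND B) XOR B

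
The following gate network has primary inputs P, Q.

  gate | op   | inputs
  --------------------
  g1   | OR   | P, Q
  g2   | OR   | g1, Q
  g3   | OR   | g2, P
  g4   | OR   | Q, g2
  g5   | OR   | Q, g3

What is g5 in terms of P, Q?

Q OR (((P OR Q) OR Q) OR P)

g1 = P OR Q
g2 = g1 OR Q = (P OR Q) OR Q
g3 = g2 OR P = ((P OR Q) OR Q) OR P
g5 = Q OR g3 = Q OR (((P OR Q) OR Q) OR P)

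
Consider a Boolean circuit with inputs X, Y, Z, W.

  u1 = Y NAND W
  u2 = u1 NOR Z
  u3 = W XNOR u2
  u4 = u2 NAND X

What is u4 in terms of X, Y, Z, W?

((Y NAND W) NOR Z) NAND X

u1 = Y NAND W
u2 = u1 NOR Z = (Y NAND W) NOR Z
u4 = u2 NAND X = ((Y NAND W) NOR Z) NAND X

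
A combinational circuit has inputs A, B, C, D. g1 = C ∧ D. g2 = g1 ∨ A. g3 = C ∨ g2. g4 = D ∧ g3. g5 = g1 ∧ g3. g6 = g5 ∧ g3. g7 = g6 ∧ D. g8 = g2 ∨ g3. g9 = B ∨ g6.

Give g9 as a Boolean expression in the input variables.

B ∨ (((C ∧ D) ∧ (C ∨ ((C ∧ D) ∨ A))) ∧ (C ∨ ((C ∧ D) ∨ A)))

g1 = C ∧ D
g2 = g1 ∨ A = (C ∧ D) ∨ A
g3 = C ∨ g2 = C ∨ ((C ∧ D) ∨ A)
g5 = g1 ∧ g3 = (C ∧ D) ∧ (C ∨ ((C ∧ D) ∨ A))
g6 = g5 ∧ g3 = ((C ∧ D) ∧ (C ∨ ((C ∧ D) ∨ A))) ∧ (C ∨ ((C ∧ D) ∨ A))
g9 = B ∨ g6 = B ∨ (((C ∧ D) ∧ (C ∨ ((C ∧ D) ∨ A))) ∧ (C ∨ ((C ∧ D) ∨ A)))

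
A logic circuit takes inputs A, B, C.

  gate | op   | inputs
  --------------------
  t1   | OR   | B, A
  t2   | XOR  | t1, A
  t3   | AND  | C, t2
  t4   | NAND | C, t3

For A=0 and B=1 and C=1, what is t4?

0

t1 = 1 OR 0 = 1
t2 = 1 XOR 0 = 1
t3 = 1 AND 1 = 1
t4 = 1 NAND 1 = 0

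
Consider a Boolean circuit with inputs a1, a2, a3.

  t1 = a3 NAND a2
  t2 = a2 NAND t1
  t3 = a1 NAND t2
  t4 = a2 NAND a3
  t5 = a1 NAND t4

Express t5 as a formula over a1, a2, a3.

t4 = a2 NAND a3
t5 = a1 NAND t4 = a1 NAND (a2 NAND a3)

a1 NAND (a2 NAND a3)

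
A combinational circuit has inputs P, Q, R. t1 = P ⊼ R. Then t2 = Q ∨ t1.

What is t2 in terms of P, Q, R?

t1 = P ⊼ R
t2 = Q ∨ t1 = Q ∨ (P ⊼ R)

Q ∨ (P ⊼ R)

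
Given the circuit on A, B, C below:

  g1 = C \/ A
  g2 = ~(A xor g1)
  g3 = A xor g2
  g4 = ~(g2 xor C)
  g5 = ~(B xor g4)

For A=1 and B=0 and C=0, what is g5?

1

g1 = 0 \/ 1 = 1
g2 = ~(1 xor 1) = 1
g4 = ~(1 xor 0) = 0
g5 = ~(0 xor 0) = 1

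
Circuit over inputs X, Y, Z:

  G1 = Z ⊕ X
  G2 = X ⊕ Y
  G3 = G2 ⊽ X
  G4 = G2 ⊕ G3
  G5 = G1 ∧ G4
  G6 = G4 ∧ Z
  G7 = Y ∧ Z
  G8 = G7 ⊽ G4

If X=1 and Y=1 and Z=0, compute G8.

G2 = 1 ⊕ 1 = 0
G3 = 0 ⊽ 1 = 0
G4 = 0 ⊕ 0 = 0
G7 = 1 ∧ 0 = 0
G8 = 0 ⊽ 0 = 1

1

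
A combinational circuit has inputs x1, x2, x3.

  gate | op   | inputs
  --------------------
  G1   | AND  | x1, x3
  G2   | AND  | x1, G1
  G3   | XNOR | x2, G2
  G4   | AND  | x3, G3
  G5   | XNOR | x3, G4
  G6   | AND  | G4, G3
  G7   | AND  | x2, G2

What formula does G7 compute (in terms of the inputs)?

G1 = x1 AND x3
G2 = x1 AND G1 = x1 AND (x1 AND x3)
G7 = x2 AND G2 = x2 AND (x1 AND (x1 AND x3))

x2 AND (x1 AND (x1 AND x3))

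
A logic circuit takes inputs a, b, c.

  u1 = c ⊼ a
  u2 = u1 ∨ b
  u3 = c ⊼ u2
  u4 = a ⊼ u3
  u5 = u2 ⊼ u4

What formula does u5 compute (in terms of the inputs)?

((c ⊼ a) ∨ b) ⊼ (a ⊼ (c ⊼ ((c ⊼ a) ∨ b)))

u1 = c ⊼ a
u2 = u1 ∨ b = (c ⊼ a) ∨ b
u3 = c ⊼ u2 = c ⊼ ((c ⊼ a) ∨ b)
u4 = a ⊼ u3 = a ⊼ (c ⊼ ((c ⊼ a) ∨ b))
u5 = u2 ⊼ u4 = ((c ⊼ a) ∨ b) ⊼ (a ⊼ (c ⊼ ((c ⊼ a) ∨ b)))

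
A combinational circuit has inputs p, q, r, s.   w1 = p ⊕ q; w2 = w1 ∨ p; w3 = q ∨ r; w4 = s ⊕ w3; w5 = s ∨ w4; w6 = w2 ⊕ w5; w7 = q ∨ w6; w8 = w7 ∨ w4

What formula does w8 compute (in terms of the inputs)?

w1 = p ⊕ q
w2 = w1 ∨ p = (p ⊕ q) ∨ p
w3 = q ∨ r
w4 = s ⊕ w3 = s ⊕ (q ∨ r)
w5 = s ∨ w4 = s ∨ (s ⊕ (q ∨ r))
w6 = w2 ⊕ w5 = ((p ⊕ q) ∨ p) ⊕ (s ∨ (s ⊕ (q ∨ r)))
w7 = q ∨ w6 = q ∨ (((p ⊕ q) ∨ p) ⊕ (s ∨ (s ⊕ (q ∨ r))))
w8 = w7 ∨ w4 = (q ∨ (((p ⊕ q) ∨ p) ⊕ (s ∨ (s ⊕ (q ∨ r))))) ∨ (s ⊕ (q ∨ r))

(q ∨ (((p ⊕ q) ∨ p) ⊕ (s ∨ (s ⊕ (q ∨ r))))) ∨ (s ⊕ (q ∨ r))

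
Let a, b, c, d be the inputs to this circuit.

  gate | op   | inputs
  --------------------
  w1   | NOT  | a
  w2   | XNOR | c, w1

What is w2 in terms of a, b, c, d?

w1 = NOT a
w2 = c XNOR w1 = c XNOR NOT a

c XNOR NOT a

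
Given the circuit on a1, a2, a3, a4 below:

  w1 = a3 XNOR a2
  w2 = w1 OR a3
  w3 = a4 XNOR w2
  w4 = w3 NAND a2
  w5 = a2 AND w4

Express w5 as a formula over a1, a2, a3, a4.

a2 AND ((a4 XNOR ((a3 XNOR a2) OR a3)) NAND a2)

w1 = a3 XNOR a2
w2 = w1 OR a3 = (a3 XNOR a2) OR a3
w3 = a4 XNOR w2 = a4 XNOR ((a3 XNOR a2) OR a3)
w4 = w3 NAND a2 = (a4 XNOR ((a3 XNOR a2) OR a3)) NAND a2
w5 = a2 AND w4 = a2 AND ((a4 XNOR ((a3 XNOR a2) OR a3)) NAND a2)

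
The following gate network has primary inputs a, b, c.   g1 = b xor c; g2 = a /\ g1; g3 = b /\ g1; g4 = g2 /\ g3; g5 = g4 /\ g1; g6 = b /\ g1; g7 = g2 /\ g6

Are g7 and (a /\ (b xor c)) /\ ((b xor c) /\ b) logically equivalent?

Yes

g1 = b xor c
g2 = a /\ g1 = a /\ (b xor c)
g6 = b /\ g1 = b /\ (b xor c)
g7 = g2 /\ g6 = (a /\ (b xor c)) /\ (b /\ (b xor c))
At a=0, b=0, c=0: circuit gives 0, formula gives 0.
At a=1, b=1, c=0: circuit gives 1, formula gives 1.
Agrees on all 8 inputs.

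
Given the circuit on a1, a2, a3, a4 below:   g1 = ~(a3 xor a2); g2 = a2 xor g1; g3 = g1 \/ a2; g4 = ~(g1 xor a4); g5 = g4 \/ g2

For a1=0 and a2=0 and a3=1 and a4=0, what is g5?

g1 = ~(1 xor 0) = 0
g2 = 0 xor 0 = 0
g4 = ~(0 xor 0) = 1
g5 = 1 \/ 0 = 1

1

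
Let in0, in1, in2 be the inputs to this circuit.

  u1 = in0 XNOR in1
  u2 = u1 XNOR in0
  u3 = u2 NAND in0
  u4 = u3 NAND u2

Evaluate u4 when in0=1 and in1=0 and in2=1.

u1 = 1 XNOR 0 = 0
u2 = 0 XNOR 1 = 0
u3 = 0 NAND 1 = 1
u4 = 1 NAND 0 = 1

1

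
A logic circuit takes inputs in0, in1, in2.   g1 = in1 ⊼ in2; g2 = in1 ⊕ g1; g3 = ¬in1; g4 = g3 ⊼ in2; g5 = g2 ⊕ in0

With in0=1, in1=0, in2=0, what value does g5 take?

0

g1 = 0 ⊼ 0 = 1
g2 = 0 ⊕ 1 = 1
g5 = 1 ⊕ 1 = 0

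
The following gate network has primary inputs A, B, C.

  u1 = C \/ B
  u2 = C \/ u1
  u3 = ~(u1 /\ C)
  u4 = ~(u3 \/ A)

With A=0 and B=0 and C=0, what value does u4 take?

u1 = 0 \/ 0 = 0
u3 = ~(0 /\ 0) = 1
u4 = ~(1 \/ 0) = 0

0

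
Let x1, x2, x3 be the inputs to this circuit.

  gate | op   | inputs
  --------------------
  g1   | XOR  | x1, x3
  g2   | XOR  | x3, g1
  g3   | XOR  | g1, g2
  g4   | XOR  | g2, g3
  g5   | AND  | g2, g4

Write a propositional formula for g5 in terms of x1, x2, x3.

g1 = x1 XOR x3
g2 = x3 XOR g1 = x3 XOR (x1 XOR x3)
g3 = g1 XOR g2 = (x1 XOR x3) XOR (x3 XOR (x1 XOR x3))
g4 = g2 XOR g3 = (x3 XOR (x1 XOR x3)) XOR ((x1 XOR x3) XOR (x3 XOR (x1 XOR x3)))
g5 = g2 AND g4 = (x3 XOR (x1 XOR x3)) AND ((x3 XOR (x1 XOR x3)) XOR ((x1 XOR x3) XOR (x3 XOR (x1 XOR x3))))

(x3 XOR (x1 XOR x3)) AND ((x3 XOR (x1 XOR x3)) XOR ((x1 XOR x3) XOR (x3 XOR (x1 XOR x3))))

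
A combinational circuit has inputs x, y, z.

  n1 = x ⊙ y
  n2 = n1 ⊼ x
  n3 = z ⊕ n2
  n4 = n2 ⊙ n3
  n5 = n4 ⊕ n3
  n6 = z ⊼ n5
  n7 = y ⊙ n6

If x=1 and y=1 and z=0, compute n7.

n1 = 1 ⊙ 1 = 1
n2 = 1 ⊼ 1 = 0
n3 = 0 ⊕ 0 = 0
n4 = 0 ⊙ 0 = 1
n5 = 1 ⊕ 0 = 1
n6 = 0 ⊼ 1 = 1
n7 = 1 ⊙ 1 = 1

1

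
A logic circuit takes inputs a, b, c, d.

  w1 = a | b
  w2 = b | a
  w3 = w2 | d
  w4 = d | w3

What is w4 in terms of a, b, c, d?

w2 = b | a
w3 = w2 | d = (b | a) | d
w4 = d | w3 = d | ((b | a) | d)

d | ((b | a) | d)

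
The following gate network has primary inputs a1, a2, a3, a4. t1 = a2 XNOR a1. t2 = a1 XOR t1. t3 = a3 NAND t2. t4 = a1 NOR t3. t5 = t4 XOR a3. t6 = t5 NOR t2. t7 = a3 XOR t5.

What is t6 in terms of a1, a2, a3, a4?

((a1 NOR (a3 NAND (a1 XOR (a2 XNOR a1)))) XOR a3) NOR (a1 XOR (a2 XNOR a1))

t1 = a2 XNOR a1
t2 = a1 XOR t1 = a1 XOR (a2 XNOR a1)
t3 = a3 NAND t2 = a3 NAND (a1 XOR (a2 XNOR a1))
t4 = a1 NOR t3 = a1 NOR (a3 NAND (a1 XOR (a2 XNOR a1)))
t5 = t4 XOR a3 = (a1 NOR (a3 NAND (a1 XOR (a2 XNOR a1)))) XOR a3
t6 = t5 NOR t2 = ((a1 NOR (a3 NAND (a1 XOR (a2 XNOR a1)))) XOR a3) NOR (a1 XOR (a2 XNOR a1))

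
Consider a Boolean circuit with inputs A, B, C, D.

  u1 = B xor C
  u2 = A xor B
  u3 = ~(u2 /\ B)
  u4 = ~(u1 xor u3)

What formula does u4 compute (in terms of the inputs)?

~((B xor C) xor (~((A xor B) /\ B)))

u1 = B xor C
u2 = A xor B
u3 = ~(u2 /\ B) = ~((A xor B) /\ B)
u4 = ~(u1 xor u3) = ~((B xor C) xor (~((A xor B) /\ B)))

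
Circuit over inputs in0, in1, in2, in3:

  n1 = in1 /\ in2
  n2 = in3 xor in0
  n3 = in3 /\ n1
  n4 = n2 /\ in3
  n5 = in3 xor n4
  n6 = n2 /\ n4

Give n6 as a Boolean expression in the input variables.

n2 = in3 xor in0
n4 = n2 /\ in3 = (in3 xor in0) /\ in3
n6 = n2 /\ n4 = (in3 xor in0) /\ ((in3 xor in0) /\ in3)

(in3 xor in0) /\ ((in3 xor in0) /\ in3)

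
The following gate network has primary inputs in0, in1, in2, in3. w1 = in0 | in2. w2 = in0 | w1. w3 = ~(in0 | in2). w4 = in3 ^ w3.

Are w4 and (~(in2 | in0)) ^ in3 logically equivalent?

w3 = ~(in0 | in2)
w4 = in3 ^ w3 = in3 ^ (~(in0 | in2))
At in0=0, in1=0, in2=0, in3=1: circuit gives 0, formula gives 0.
At in0=0, in1=0, in2=0, in3=0: circuit gives 1, formula gives 1.
Agrees on all 16 inputs.

Yes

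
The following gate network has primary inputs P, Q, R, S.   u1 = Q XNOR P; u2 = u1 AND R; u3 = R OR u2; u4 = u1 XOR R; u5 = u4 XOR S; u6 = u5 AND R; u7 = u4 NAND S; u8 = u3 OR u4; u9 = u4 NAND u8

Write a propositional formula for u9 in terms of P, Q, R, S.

u1 = Q XNOR P
u2 = u1 AND R = (Q XNOR P) AND R
u3 = R OR u2 = R OR ((Q XNOR P) AND R)
u4 = u1 XOR R = (Q XNOR P) XOR R
u8 = u3 OR u4 = (R OR ((Q XNOR P) AND R)) OR ((Q XNOR P) XOR R)
u9 = u4 NAND u8 = ((Q XNOR P) XOR R) NAND ((R OR ((Q XNOR P) AND R)) OR ((Q XNOR P) XOR R))

((Q XNOR P) XOR R) NAND ((R OR ((Q XNOR P) AND R)) OR ((Q XNOR P) XOR R))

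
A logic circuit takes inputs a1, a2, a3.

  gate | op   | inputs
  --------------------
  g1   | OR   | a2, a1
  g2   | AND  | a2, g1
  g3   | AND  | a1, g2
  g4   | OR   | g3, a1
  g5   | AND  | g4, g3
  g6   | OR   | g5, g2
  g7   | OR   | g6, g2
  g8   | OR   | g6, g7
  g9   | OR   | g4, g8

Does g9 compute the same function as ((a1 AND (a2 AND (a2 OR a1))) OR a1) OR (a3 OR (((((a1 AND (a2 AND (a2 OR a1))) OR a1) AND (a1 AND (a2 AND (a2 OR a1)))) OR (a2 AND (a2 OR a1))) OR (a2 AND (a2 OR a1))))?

g1 = a2 OR a1
g2 = a2 AND g1 = a2 AND (a2 OR a1)
g3 = a1 AND g2 = a1 AND (a2 AND (a2 OR a1))
g4 = g3 OR a1 = (a1 AND (a2 AND (a2 OR a1))) OR a1
g5 = g4 AND g3 = ((a1 AND (a2 AND (a2 OR a1))) OR a1) AND (a1 AND (a2 AND (a2 OR a1)))
g6 = g5 OR g2 = (((a1 AND (a2 AND (a2 OR a1))) OR a1) AND (a1 AND (a2 AND (a2 OR a1)))) OR (a2 AND (a2 OR a1))
g7 = g6 OR g2 = ((((a1 AND (a2 AND (a2 OR a1))) OR a1) AND (a1 AND (a2 AND (a2 OR a1)))) OR (a2 AND (a2 OR a1))) OR (a2 AND (a2 OR a1))
g8 = g6 OR g7 = ((((a1 AND (a2 AND (a2 OR a1))) OR a1) AND (a1 AND (a2 AND (a2 OR a1)))) OR (a2 AND (a2 OR a1))) OR (((((a1 AND (a2 AND (a2 OR a1))) OR a1) AND (a1 AND (a2 AND (a2 OR a1)))) OR (a2 AND (a2 OR a1))) OR (a2 AND (a2 OR a1)))
g9 = g4 OR g8 = ((a1 AND (a2 AND (a2 OR a1))) OR a1) OR (((((a1 AND (a2 AND (a2 OR a1))) OR a1) AND (a1 AND (a2 AND (a2 OR a1)))) OR (a2 AND (a2 OR a1))) OR (((((a1 AND (a2 AND (a2 OR a1))) OR a1) AND (a1 AND (a2 AND (a2 OR a1)))) OR (a2 AND (a2 OR a1))) OR (a2 AND (a2 OR a1))))
At a1=0, a2=0, a3=1: circuit gives 0, formula gives 1.

No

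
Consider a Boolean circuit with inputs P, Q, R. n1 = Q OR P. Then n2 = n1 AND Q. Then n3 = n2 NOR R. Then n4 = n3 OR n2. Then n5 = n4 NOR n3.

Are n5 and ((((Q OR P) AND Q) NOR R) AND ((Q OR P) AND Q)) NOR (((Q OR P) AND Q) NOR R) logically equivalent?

No

n1 = Q OR P
n2 = n1 AND Q = (Q OR P) AND Q
n3 = n2 NOR R = ((Q OR P) AND Q) NOR R
n4 = n3 OR n2 = (((Q OR P) AND Q) NOR R) OR ((Q OR P) AND Q)
n5 = n4 NOR n3 = ((((Q OR P) AND Q) NOR R) OR ((Q OR P) AND Q)) NOR (((Q OR P) AND Q) NOR R)
At P=0, Q=1, R=0: circuit gives 0, formula gives 1.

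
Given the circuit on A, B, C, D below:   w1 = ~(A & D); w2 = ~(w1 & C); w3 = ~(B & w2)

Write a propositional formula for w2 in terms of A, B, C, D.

~((~(A & D)) & C)

w1 = ~(A & D)
w2 = ~(w1 & C) = ~((~(A & D)) & C)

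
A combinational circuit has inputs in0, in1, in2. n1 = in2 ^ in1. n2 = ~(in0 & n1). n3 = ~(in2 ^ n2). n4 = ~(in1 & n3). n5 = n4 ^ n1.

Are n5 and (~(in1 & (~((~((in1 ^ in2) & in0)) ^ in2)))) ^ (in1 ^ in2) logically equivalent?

Yes

n1 = in2 ^ in1
n2 = ~(in0 & n1) = ~(in0 & (in2 ^ in1))
n3 = ~(in2 ^ n2) = ~(in2 ^ (~(in0 & (in2 ^ in1))))
n4 = ~(in1 & n3) = ~(in1 & (~(in2 ^ (~(in0 & (in2 ^ in1))))))
n5 = n4 ^ n1 = (~(in1 & (~(in2 ^ (~(in0 & (in2 ^ in1))))))) ^ (in2 ^ in1)
At in0=0, in1=0, in2=1: circuit gives 0, formula gives 0.
At in0=0, in1=0, in2=0: circuit gives 1, formula gives 1.
Agrees on all 8 inputs.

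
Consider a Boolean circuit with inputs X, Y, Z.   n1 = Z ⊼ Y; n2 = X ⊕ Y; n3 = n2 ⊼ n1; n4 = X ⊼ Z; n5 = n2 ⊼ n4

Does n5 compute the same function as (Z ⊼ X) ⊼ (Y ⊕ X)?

n2 = X ⊕ Y
n4 = X ⊼ Z
n5 = n2 ⊼ n4 = (X ⊕ Y) ⊼ (X ⊼ Z)
At X=0, Y=1, Z=0: circuit gives 0, formula gives 0.
At X=0, Y=0, Z=0: circuit gives 1, formula gives 1.
Agrees on all 8 inputs.

Yes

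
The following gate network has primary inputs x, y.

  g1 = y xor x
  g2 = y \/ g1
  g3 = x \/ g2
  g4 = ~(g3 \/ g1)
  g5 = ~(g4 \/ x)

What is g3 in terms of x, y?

x \/ (y \/ (y xor x))

g1 = y xor x
g2 = y \/ g1 = y \/ (y xor x)
g3 = x \/ g2 = x \/ (y \/ (y xor x))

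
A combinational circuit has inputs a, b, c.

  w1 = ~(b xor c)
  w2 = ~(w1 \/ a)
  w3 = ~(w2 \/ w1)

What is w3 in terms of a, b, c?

~((~((~(b xor c)) \/ a)) \/ (~(b xor c)))

w1 = ~(b xor c)
w2 = ~(w1 \/ a) = ~((~(b xor c)) \/ a)
w3 = ~(w2 \/ w1) = ~((~((~(b xor c)) \/ a)) \/ (~(b xor c)))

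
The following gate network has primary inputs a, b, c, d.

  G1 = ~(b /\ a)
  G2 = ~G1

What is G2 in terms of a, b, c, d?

~(~(b /\ a))

G1 = ~(b /\ a)
G2 = ~G1 = ~(~(b /\ a))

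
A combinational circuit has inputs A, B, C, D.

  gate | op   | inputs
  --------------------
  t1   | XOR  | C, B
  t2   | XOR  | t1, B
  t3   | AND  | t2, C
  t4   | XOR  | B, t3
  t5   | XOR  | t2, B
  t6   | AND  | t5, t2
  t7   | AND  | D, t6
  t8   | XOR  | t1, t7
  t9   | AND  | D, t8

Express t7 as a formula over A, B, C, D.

D AND ((((C XOR B) XOR B) XOR B) AND ((C XOR B) XOR B))

t1 = C XOR B
t2 = t1 XOR B = (C XOR B) XOR B
t5 = t2 XOR B = ((C XOR B) XOR B) XOR B
t6 = t5 AND t2 = (((C XOR B) XOR B) XOR B) AND ((C XOR B) XOR B)
t7 = D AND t6 = D AND ((((C XOR B) XOR B) XOR B) AND ((C XOR B) XOR B))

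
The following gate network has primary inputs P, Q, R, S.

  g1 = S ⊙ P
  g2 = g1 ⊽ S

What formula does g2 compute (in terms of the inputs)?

g1 = S ⊙ P
g2 = g1 ⊽ S = (S ⊙ P) ⊽ S

(S ⊙ P) ⊽ S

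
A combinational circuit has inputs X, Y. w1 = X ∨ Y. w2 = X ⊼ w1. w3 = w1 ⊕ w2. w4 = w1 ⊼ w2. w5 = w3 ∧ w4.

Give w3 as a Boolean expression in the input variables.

w1 = X ∨ Y
w2 = X ⊼ w1 = X ⊼ (X ∨ Y)
w3 = w1 ⊕ w2 = (X ∨ Y) ⊕ (X ⊼ (X ∨ Y))

(X ∨ Y) ⊕ (X ⊼ (X ∨ Y))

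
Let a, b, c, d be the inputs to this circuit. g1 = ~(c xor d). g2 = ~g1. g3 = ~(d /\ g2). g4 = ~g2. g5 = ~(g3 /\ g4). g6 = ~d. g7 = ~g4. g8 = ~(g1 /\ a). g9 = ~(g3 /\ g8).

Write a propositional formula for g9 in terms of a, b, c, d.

~((~(d /\ ~(~(c xor d)))) /\ (~((~(c xor d)) /\ a)))

g1 = ~(c xor d)
g2 = ~g1 = ~(~(c xor d))
g3 = ~(d /\ g2) = ~(d /\ ~(~(c xor d)))
g8 = ~(g1 /\ a) = ~((~(c xor d)) /\ a)
g9 = ~(g3 /\ g8) = ~((~(d /\ ~(~(c xor d)))) /\ (~((~(c xor d)) /\ a)))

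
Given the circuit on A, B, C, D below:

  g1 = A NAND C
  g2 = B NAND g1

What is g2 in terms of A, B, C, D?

g1 = A NAND C
g2 = B NAND g1 = B NAND (A NAND C)

B NAND (A NAND C)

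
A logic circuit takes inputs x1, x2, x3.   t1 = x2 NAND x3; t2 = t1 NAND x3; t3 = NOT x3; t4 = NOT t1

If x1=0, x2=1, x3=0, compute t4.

t1 = 1 NAND 0 = 1
t4 = NOT 1 = 0

0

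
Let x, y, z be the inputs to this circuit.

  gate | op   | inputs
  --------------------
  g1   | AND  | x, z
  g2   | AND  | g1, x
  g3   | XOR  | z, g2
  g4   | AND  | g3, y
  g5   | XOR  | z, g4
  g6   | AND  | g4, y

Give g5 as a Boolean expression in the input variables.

z XOR ((z XOR ((x AND z) AND x)) AND y)

g1 = x AND z
g2 = g1 AND x = (x AND z) AND x
g3 = z XOR g2 = z XOR ((x AND z) AND x)
g4 = g3 AND y = (z XOR ((x AND z) AND x)) AND y
g5 = z XOR g4 = z XOR ((z XOR ((x AND z) AND x)) AND y)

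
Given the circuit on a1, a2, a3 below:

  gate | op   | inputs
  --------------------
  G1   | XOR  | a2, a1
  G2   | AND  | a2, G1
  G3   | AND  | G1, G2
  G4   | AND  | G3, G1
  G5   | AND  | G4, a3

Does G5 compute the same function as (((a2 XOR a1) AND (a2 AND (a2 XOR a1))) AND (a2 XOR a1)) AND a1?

No

G1 = a2 XOR a1
G2 = a2 AND G1 = a2 AND (a2 XOR a1)
G3 = G1 AND G2 = (a2 XOR a1) AND (a2 AND (a2 XOR a1))
G4 = G3 AND G1 = ((a2 XOR a1) AND (a2 AND (a2 XOR a1))) AND (a2 XOR a1)
G5 = G4 AND a3 = (((a2 XOR a1) AND (a2 AND (a2 XOR a1))) AND (a2 XOR a1)) AND a3
At a1=0, a2=1, a3=1: circuit gives 1, formula gives 0.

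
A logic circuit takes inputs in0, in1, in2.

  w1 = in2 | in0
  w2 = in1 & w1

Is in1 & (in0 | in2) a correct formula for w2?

Yes

w1 = in2 | in0
w2 = in1 & w1 = in1 & (in2 | in0)
At in0=0, in1=0, in2=0: circuit gives 0, formula gives 0.
At in0=0, in1=1, in2=1: circuit gives 1, formula gives 1.
Agrees on all 8 inputs.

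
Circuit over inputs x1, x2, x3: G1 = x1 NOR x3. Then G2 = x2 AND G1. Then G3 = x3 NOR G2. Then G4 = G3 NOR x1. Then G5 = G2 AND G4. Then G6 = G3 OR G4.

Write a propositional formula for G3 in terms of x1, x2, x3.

G1 = x1 NOR x3
G2 = x2 AND G1 = x2 AND (x1 NOR x3)
G3 = x3 NOR G2 = x3 NOR (x2 AND (x1 NOR x3))

x3 NOR (x2 AND (x1 NOR x3))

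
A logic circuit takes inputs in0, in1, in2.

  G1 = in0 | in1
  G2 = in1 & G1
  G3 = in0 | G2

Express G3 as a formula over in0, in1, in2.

in0 | (in1 & (in0 | in1))

G1 = in0 | in1
G2 = in1 & G1 = in1 & (in0 | in1)
G3 = in0 | G2 = in0 | (in1 & (in0 | in1))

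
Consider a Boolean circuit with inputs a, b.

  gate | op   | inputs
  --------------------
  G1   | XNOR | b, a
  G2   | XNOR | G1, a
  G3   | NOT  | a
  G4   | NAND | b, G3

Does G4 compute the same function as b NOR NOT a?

No

G3 = NOT a
G4 = b NAND G3 = b NAND NOT a
At a=0, b=0: circuit gives 1, formula gives 0.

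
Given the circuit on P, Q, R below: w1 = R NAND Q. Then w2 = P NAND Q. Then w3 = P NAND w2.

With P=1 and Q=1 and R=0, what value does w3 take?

1

w2 = 1 NAND 1 = 0
w3 = 1 NAND 0 = 1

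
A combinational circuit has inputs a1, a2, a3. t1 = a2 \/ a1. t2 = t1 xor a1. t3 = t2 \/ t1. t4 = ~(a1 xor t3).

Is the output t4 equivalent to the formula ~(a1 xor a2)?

t1 = a2 \/ a1
t2 = t1 xor a1 = (a2 \/ a1) xor a1
t3 = t2 \/ t1 = ((a2 \/ a1) xor a1) \/ (a2 \/ a1)
t4 = ~(a1 xor t3) = ~(a1 xor (((a2 \/ a1) xor a1) \/ (a2 \/ a1)))
At a1=1, a2=0, a3=0: circuit gives 1, formula gives 0.

No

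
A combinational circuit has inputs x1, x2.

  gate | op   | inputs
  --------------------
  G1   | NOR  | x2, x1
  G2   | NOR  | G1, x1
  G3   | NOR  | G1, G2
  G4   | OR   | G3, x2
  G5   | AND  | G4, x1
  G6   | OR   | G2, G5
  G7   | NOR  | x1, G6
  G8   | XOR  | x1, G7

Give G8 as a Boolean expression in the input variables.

x1 XOR (x1 NOR (((x2 NOR x1) NOR x1) OR ((((x2 NOR x1) NOR ((x2 NOR x1) NOR x1)) OR x2) AND x1)))

G1 = x2 NOR x1
G2 = G1 NOR x1 = (x2 NOR x1) NOR x1
G3 = G1 NOR G2 = (x2 NOR x1) NOR ((x2 NOR x1) NOR x1)
G4 = G3 OR x2 = ((x2 NOR x1) NOR ((x2 NOR x1) NOR x1)) OR x2
G5 = G4 AND x1 = (((x2 NOR x1) NOR ((x2 NOR x1) NOR x1)) OR x2) AND x1
G6 = G2 OR G5 = ((x2 NOR x1) NOR x1) OR ((((x2 NOR x1) NOR ((x2 NOR x1) NOR x1)) OR x2) AND x1)
G7 = x1 NOR G6 = x1 NOR (((x2 NOR x1) NOR x1) OR ((((x2 NOR x1) NOR ((x2 NOR x1) NOR x1)) OR x2) AND x1))
G8 = x1 XOR G7 = x1 XOR (x1 NOR (((x2 NOR x1) NOR x1) OR ((((x2 NOR x1) NOR ((x2 NOR x1) NOR x1)) OR x2) AND x1)))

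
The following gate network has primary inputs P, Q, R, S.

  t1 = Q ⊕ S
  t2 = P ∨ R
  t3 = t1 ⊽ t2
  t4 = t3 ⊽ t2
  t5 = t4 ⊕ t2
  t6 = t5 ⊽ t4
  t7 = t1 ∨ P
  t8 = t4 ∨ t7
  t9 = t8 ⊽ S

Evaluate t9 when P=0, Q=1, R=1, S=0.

0

t1 = 1 ⊕ 0 = 1
t2 = 0 ∨ 1 = 1
t3 = 1 ⊽ 1 = 0
t4 = 0 ⊽ 1 = 0
t7 = 1 ∨ 0 = 1
t8 = 0 ∨ 1 = 1
t9 = 1 ⊽ 0 = 0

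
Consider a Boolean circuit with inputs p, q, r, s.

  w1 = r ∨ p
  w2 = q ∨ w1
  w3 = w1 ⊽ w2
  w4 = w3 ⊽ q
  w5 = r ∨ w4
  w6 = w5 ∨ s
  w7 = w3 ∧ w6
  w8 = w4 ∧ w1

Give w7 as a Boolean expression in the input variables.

((r ∨ p) ⊽ (q ∨ (r ∨ p))) ∧ ((r ∨ (((r ∨ p) ⊽ (q ∨ (r ∨ p))) ⊽ q)) ∨ s)

w1 = r ∨ p
w2 = q ∨ w1 = q ∨ (r ∨ p)
w3 = w1 ⊽ w2 = (r ∨ p) ⊽ (q ∨ (r ∨ p))
w4 = w3 ⊽ q = ((r ∨ p) ⊽ (q ∨ (r ∨ p))) ⊽ q
w5 = r ∨ w4 = r ∨ (((r ∨ p) ⊽ (q ∨ (r ∨ p))) ⊽ q)
w6 = w5 ∨ s = (r ∨ (((r ∨ p) ⊽ (q ∨ (r ∨ p))) ⊽ q)) ∨ s
w7 = w3 ∧ w6 = ((r ∨ p) ⊽ (q ∨ (r ∨ p))) ∧ ((r ∨ (((r ∨ p) ⊽ (q ∨ (r ∨ p))) ⊽ q)) ∨ s)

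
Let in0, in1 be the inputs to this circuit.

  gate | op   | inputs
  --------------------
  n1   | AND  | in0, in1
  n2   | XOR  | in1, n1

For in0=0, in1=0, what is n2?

0

n1 = 0 AND 0 = 0
n2 = 0 XOR 0 = 0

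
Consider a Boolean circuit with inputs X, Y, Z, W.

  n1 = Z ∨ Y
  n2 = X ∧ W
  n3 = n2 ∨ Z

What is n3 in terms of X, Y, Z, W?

n2 = X ∧ W
n3 = n2 ∨ Z = (X ∧ W) ∨ Z

(X ∧ W) ∨ Z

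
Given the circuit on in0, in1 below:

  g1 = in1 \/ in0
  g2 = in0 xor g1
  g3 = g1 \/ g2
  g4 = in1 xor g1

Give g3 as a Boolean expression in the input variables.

(in1 \/ in0) \/ (in0 xor (in1 \/ in0))

g1 = in1 \/ in0
g2 = in0 xor g1 = in0 xor (in1 \/ in0)
g3 = g1 \/ g2 = (in1 \/ in0) \/ (in0 xor (in1 \/ in0))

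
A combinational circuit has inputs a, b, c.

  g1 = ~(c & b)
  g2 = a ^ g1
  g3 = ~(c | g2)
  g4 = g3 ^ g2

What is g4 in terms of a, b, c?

g1 = ~(c & b)
g2 = a ^ g1 = a ^ (~(c & b))
g3 = ~(c | g2) = ~(c | (a ^ (~(c & b))))
g4 = g3 ^ g2 = (~(c | (a ^ (~(c & b))))) ^ (a ^ (~(c & b)))

(~(c | (a ^ (~(c & b))))) ^ (a ^ (~(c & b)))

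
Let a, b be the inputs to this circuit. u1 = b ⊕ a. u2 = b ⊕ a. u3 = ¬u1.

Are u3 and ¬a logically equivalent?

u1 = b ⊕ a
u3 = ¬u1 = ¬(b ⊕ a)
At a=0, b=1: circuit gives 0, formula gives 1.

No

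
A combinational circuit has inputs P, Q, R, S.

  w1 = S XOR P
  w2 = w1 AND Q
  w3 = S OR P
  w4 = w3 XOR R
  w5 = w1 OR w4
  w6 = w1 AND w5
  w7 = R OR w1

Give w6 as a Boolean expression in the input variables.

w1 = S XOR P
w3 = S OR P
w4 = w3 XOR R = (S OR P) XOR R
w5 = w1 OR w4 = (S XOR P) OR ((S OR P) XOR R)
w6 = w1 AND w5 = (S XOR P) AND ((S XOR P) OR ((S OR P) XOR R))

(S XOR P) AND ((S XOR P) OR ((S OR P) XOR R))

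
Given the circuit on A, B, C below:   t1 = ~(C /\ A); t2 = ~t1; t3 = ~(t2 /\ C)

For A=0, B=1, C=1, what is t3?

1

t1 = ~(1 /\ 0) = 1
t2 = ~1 = 0
t3 = ~(0 /\ 1) = 1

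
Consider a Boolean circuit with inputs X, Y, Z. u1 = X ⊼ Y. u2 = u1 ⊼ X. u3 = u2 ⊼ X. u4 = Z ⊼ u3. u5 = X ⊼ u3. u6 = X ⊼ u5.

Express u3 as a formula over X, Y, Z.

u1 = X ⊼ Y
u2 = u1 ⊼ X = (X ⊼ Y) ⊼ X
u3 = u2 ⊼ X = ((X ⊼ Y) ⊼ X) ⊼ X

((X ⊼ Y) ⊼ X) ⊼ X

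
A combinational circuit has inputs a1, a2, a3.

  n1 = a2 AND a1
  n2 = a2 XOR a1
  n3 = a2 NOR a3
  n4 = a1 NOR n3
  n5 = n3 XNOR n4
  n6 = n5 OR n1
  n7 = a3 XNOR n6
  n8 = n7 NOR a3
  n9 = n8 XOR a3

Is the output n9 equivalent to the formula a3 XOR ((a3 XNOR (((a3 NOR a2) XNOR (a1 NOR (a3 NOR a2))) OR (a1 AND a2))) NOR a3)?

n1 = a2 AND a1
n3 = a2 NOR a3
n4 = a1 NOR n3 = a1 NOR (a2 NOR a3)
n5 = n3 XNOR n4 = (a2 NOR a3) XNOR (a1 NOR (a2 NOR a3))
n6 = n5 OR n1 = ((a2 NOR a3) XNOR (a1 NOR (a2 NOR a3))) OR (a2 AND a1)
n7 = a3 XNOR n6 = a3 XNOR (((a2 NOR a3) XNOR (a1 NOR (a2 NOR a3))) OR (a2 AND a1))
n8 = n7 NOR a3 = (a3 XNOR (((a2 NOR a3) XNOR (a1 NOR (a2 NOR a3))) OR (a2 AND a1))) NOR a3
n9 = n8 XOR a3 = ((a3 XNOR (((a2 NOR a3) XNOR (a1 NOR (a2 NOR a3))) OR (a2 AND a1))) NOR a3) XOR a3
At a1=0, a2=0, a3=0: circuit gives 0, formula gives 0.
At a1=0, a2=0, a3=1: circuit gives 1, formula gives 1.
Agrees on all 8 inputs.

Yes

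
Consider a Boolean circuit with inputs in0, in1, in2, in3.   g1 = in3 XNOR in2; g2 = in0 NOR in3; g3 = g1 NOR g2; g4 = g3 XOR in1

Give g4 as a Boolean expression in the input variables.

((in3 XNOR in2) NOR (in0 NOR in3)) XOR in1

g1 = in3 XNOR in2
g2 = in0 NOR in3
g3 = g1 NOR g2 = (in3 XNOR in2) NOR (in0 NOR in3)
g4 = g3 XOR in1 = ((in3 XNOR in2) NOR (in0 NOR in3)) XOR in1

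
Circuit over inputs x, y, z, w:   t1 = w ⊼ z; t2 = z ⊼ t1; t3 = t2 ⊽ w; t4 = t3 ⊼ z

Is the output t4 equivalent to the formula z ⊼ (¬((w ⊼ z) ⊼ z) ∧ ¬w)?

t1 = w ⊼ z
t2 = z ⊼ t1 = z ⊼ (w ⊼ z)
t3 = t2 ⊽ w = (z ⊼ (w ⊼ z)) ⊽ w
t4 = t3 ⊼ z = ((z ⊼ (w ⊼ z)) ⊽ w) ⊼ z
At x=0, y=0, z=1, w=0: circuit gives 0, formula gives 0.
At x=0, y=0, z=0, w=0: circuit gives 1, formula gives 1.
Agrees on all 16 inputs.

Yes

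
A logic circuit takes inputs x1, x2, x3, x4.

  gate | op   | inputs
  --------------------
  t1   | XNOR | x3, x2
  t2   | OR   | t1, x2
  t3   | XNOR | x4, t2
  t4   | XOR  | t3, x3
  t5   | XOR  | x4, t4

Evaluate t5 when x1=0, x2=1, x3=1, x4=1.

t1 = 1 XNOR 1 = 1
t2 = 1 OR 1 = 1
t3 = 1 XNOR 1 = 1
t4 = 1 XOR 1 = 0
t5 = 1 XOR 0 = 1

1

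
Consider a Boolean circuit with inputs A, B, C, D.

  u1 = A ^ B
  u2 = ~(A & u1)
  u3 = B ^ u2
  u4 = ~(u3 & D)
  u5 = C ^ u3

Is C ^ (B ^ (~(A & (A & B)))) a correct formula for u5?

u1 = A ^ B
u2 = ~(A & u1) = ~(A & (A ^ B))
u3 = B ^ u2 = B ^ (~(A & (A ^ B)))
u5 = C ^ u3 = C ^ (B ^ (~(A & (A ^ B))))
At A=1, B=0, C=0, D=0: circuit gives 0, formula gives 1.

No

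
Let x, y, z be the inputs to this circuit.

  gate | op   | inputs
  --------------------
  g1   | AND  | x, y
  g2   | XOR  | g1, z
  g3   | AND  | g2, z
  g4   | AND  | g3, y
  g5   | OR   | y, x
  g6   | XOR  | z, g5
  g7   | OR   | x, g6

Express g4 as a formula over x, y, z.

g1 = x AND y
g2 = g1 XOR z = (x AND y) XOR z
g3 = g2 AND z = ((x AND y) XOR z) AND z
g4 = g3 AND y = (((x AND y) XOR z) AND z) AND y

(((x AND y) XOR z) AND z) AND y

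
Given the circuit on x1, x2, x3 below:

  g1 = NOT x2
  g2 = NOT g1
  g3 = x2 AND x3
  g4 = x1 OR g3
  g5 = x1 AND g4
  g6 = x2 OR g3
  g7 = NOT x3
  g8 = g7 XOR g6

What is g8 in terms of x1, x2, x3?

NOT x3 XOR (x2 OR (x2 AND x3))

g3 = x2 AND x3
g6 = x2 OR g3 = x2 OR (x2 AND x3)
g7 = NOT x3
g8 = g7 XOR g6 = NOT x3 XOR (x2 OR (x2 AND x3))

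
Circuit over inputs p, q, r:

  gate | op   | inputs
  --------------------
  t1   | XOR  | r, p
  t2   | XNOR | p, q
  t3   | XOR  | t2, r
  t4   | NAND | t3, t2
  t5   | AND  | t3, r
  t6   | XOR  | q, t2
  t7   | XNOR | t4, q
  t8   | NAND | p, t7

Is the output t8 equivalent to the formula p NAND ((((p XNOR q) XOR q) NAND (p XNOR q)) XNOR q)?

t2 = p XNOR q
t3 = t2 XOR r = (p XNOR q) XOR r
t4 = t3 NAND t2 = ((p XNOR q) XOR r) NAND (p XNOR q)
t7 = t4 XNOR q = (((p XNOR q) XOR r) NAND (p XNOR q)) XNOR q
t8 = p NAND t7 = p NAND ((((p XNOR q) XOR r) NAND (p XNOR q)) XNOR q)
At p=1, q=1, r=0: circuit gives 1, formula gives 0.

No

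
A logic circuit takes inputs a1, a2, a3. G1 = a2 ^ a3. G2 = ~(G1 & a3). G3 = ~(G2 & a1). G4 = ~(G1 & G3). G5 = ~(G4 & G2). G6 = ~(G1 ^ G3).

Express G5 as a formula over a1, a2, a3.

~((~((a2 ^ a3) & (~((~((a2 ^ a3) & a3)) & a1)))) & (~((a2 ^ a3) & a3)))

G1 = a2 ^ a3
G2 = ~(G1 & a3) = ~((a2 ^ a3) & a3)
G3 = ~(G2 & a1) = ~((~((a2 ^ a3) & a3)) & a1)
G4 = ~(G1 & G3) = ~((a2 ^ a3) & (~((~((a2 ^ a3) & a3)) & a1)))
G5 = ~(G4 & G2) = ~((~((a2 ^ a3) & (~((~((a2 ^ a3) & a3)) & a1)))) & (~((a2 ^ a3) & a3)))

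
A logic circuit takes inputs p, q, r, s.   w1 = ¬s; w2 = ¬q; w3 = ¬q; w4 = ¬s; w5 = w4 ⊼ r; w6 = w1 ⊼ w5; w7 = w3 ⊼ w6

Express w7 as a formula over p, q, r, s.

¬q ⊼ (¬s ⊼ (¬s ⊼ r))

w1 = ¬s
w3 = ¬q
w4 = ¬s
w5 = w4 ⊼ r = ¬s ⊼ r
w6 = w1 ⊼ w5 = ¬s ⊼ (¬s ⊼ r)
w7 = w3 ⊼ w6 = ¬q ⊼ (¬s ⊼ (¬s ⊼ r))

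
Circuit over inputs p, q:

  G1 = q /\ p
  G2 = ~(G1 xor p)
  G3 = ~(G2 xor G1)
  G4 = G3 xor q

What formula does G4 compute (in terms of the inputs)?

G1 = q /\ p
G2 = ~(G1 xor p) = ~((q /\ p) xor p)
G3 = ~(G2 xor G1) = ~((~((q /\ p) xor p)) xor (q /\ p))
G4 = G3 xor q = (~((~((q /\ p) xor p)) xor (q /\ p))) xor q

(~((~((q /\ p) xor p)) xor (q /\ p))) xor q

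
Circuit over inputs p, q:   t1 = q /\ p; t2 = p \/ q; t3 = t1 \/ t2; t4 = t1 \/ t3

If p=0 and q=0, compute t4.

t1 = 0 /\ 0 = 0
t2 = 0 \/ 0 = 0
t3 = 0 \/ 0 = 0
t4 = 0 \/ 0 = 0

0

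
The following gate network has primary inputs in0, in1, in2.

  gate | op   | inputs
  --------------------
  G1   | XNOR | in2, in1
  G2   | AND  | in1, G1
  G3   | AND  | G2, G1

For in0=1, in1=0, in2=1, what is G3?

0

G1 = 1 XNOR 0 = 0
G2 = 0 AND 0 = 0
G3 = 0 AND 0 = 0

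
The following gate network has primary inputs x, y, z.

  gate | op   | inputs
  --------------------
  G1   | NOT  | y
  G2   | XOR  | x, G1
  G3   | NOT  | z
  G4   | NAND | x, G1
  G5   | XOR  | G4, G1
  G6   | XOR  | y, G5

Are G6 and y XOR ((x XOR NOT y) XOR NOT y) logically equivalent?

No

G1 = NOT y
G4 = x NAND G1 = x NAND NOT y
G5 = G4 XOR G1 = (x NAND NOT y) XOR NOT y
G6 = y XOR G5 = y XOR ((x NAND NOT y) XOR NOT y)
At x=0, y=1, z=0: circuit gives 0, formula gives 1.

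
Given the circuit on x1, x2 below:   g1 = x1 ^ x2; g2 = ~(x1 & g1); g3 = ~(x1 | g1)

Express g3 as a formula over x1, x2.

g1 = x1 ^ x2
g3 = ~(x1 | g1) = ~(x1 | (x1 ^ x2))

~(x1 | (x1 ^ x2))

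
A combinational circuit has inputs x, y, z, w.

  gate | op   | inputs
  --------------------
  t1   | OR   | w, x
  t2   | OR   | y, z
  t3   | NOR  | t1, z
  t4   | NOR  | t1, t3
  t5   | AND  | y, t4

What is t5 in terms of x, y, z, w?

y AND ((w OR x) NOR ((w OR x) NOR z))

t1 = w OR x
t3 = t1 NOR z = (w OR x) NOR z
t4 = t1 NOR t3 = (w OR x) NOR ((w OR x) NOR z)
t5 = y AND t4 = y AND ((w OR x) NOR ((w OR x) NOR z))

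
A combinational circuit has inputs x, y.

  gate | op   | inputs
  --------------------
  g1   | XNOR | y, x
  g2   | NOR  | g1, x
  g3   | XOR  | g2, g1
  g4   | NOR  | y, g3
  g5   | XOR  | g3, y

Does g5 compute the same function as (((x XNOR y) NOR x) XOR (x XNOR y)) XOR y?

g1 = y XNOR x
g2 = g1 NOR x = (y XNOR x) NOR x
g3 = g2 XOR g1 = ((y XNOR x) NOR x) XOR (y XNOR x)
g5 = g3 XOR y = (((y XNOR x) NOR x) XOR (y XNOR x)) XOR y
At x=0, y=1: circuit gives 0, formula gives 0.
At x=0, y=0: circuit gives 1, formula gives 1.
Agrees on all 4 inputs.

Yes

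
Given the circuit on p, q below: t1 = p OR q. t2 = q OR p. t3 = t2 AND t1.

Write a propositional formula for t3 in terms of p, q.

(q OR p) AND (p OR q)

t1 = p OR q
t2 = q OR p
t3 = t2 AND t1 = (q OR p) AND (p OR q)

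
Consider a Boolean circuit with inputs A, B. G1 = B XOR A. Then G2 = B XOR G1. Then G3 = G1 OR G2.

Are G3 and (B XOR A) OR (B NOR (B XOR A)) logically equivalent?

G1 = B XOR A
G2 = B XOR G1 = B XOR (B XOR A)
G3 = G1 OR G2 = (B XOR A) OR (B XOR (B XOR A))
At A=0, B=0: circuit gives 0, formula gives 1.

No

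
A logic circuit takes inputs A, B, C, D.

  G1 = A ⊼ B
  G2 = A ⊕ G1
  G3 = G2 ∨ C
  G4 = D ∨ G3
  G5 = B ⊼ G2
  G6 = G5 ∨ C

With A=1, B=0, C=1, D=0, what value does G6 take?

1

G1 = 1 ⊼ 0 = 1
G2 = 1 ⊕ 1 = 0
G5 = 0 ⊼ 0 = 1
G6 = 1 ∨ 1 = 1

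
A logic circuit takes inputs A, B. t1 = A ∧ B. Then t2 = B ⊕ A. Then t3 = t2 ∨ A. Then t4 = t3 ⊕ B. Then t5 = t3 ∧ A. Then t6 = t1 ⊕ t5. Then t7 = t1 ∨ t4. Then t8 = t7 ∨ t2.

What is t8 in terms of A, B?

((A ∧ B) ∨ (((B ⊕ A) ∨ A) ⊕ B)) ∨ (B ⊕ A)

t1 = A ∧ B
t2 = B ⊕ A
t3 = t2 ∨ A = (B ⊕ A) ∨ A
t4 = t3 ⊕ B = ((B ⊕ A) ∨ A) ⊕ B
t7 = t1 ∨ t4 = (A ∧ B) ∨ (((B ⊕ A) ∨ A) ⊕ B)
t8 = t7 ∨ t2 = ((A ∧ B) ∨ (((B ⊕ A) ∨ A) ⊕ B)) ∨ (B ⊕ A)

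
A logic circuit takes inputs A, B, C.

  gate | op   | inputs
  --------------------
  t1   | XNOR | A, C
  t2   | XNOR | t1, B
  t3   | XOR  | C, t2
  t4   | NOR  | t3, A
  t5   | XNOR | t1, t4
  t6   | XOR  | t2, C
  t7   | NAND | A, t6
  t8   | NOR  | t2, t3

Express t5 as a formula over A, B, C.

(A XNOR C) XNOR ((C XOR ((A XNOR C) XNOR B)) NOR A)

t1 = A XNOR C
t2 = t1 XNOR B = (A XNOR C) XNOR B
t3 = C XOR t2 = C XOR ((A XNOR C) XNOR B)
t4 = t3 NOR A = (C XOR ((A XNOR C) XNOR B)) NOR A
t5 = t1 XNOR t4 = (A XNOR C) XNOR ((C XOR ((A XNOR C) XNOR B)) NOR A)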